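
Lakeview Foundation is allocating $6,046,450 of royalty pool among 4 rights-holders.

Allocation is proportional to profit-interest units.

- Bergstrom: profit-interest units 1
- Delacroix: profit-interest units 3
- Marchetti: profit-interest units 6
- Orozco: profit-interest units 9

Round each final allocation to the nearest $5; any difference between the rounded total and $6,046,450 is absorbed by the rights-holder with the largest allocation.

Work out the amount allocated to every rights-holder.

Profit-interest units total: 19.
Unrounded shares: Bergstrom 1/19 × $6,046,450 = 318,234.21; Delacroix 3/19 × $6,046,450 = 954,702.63; Marchetti 6/19 × $6,046,450 = 1,909,405.26; Orozco 9/19 × $6,046,450 = 2,864,107.89.
Rounded to nearest $5: Bergstrom $318,235; Delacroix $954,705; Marchetti $1,909,405; Orozco $2,864,110. Sum = $6,046,455.
Difference $6,046,450 − $6,046,455 = −$5 applied to largest allocation (Orozco): Orozco becomes $2,864,105.

Bergstrom: $318,235 · Delacroix: $954,705 · Marchetti: $1,909,405 · Orozco: $2,864,105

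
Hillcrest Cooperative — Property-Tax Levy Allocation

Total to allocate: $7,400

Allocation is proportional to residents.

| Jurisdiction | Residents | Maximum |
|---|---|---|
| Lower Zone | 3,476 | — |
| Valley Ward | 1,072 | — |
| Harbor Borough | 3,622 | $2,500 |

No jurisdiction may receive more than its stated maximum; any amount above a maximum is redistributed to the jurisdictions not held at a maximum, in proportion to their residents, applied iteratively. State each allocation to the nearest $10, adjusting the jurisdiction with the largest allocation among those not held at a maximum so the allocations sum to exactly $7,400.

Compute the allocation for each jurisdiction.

Combined residents = 8,170.
Pro-rata shares before constraints: Lower Zone 3,148.40; Valley Ward 970.97; Harbor Borough 3,280.64.
Cap binds for Harbor Borough ($2,500); remaining pool $4,900 reallocated over remaining residents 4,548.
Redistributed shares: Lower Zone 3,745.03 → $3,750; Valley Ward 1,154.97 → $1,150.

Lower Zone: $3,750 | Valley Ward: $1,150 | Harbor Borough: $2,500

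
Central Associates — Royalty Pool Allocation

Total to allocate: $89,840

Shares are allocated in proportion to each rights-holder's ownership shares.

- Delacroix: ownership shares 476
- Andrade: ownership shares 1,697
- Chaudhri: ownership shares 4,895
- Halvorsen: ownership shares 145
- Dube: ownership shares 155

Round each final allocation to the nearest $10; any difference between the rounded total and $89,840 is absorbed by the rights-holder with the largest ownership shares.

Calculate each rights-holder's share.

Delacroix: $5,800 | Andrade: $20,690 | Chaudhri: $59,690 | Halvorsen: $1,770 | Dube: $1,890

Sum of ownership shares: 476 + 1,697 + 4,895 + 145 + 155 = 7,368.
Pro-rata amounts: Delacroix 5,804.00; Andrade 20,691.98; Chaudhri 59,686.05; Halvorsen 1,768.02; Dube 1,889.96.
After rounding ($10): Delacroix $5,800; Andrade $20,690; Chaudhri $59,690; Halvorsen $1,770; Dube $1,890. Sum = $89,840.
Rounded total matches; no reconciliation needed.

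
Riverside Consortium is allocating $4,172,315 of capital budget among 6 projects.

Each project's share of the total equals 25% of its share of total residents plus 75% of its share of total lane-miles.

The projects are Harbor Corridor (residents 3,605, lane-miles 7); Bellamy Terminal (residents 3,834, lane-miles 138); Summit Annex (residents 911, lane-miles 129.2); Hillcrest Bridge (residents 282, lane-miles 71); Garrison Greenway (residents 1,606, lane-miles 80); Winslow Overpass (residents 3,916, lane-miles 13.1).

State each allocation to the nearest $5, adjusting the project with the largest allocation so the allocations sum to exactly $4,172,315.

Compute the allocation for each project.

Totals — residents 14,154, lane-miles 438.3.
Combined weights (25% residents + 75% lane-miles): Harbor Corridor 0.0757; Bellamy Terminal 0.3039; Summit Annex 0.2372; Hillcrest Bridge 0.1265; Garrison Greenway 0.1653; Winslow Overpass 0.0916.
Pro-rata amounts: Harbor Corridor 315,646.80; Bellamy Terminal 1,267,795.48; Summit Annex 989,557.58; Hillcrest Bridge 527,685.42; Garrison Greenway 689,512.93; Winslow Overpass 382,116.80.
Rounded to nearest $5: Harbor Corridor $315,645; Bellamy Terminal $1,267,795; Summit Annex $989,560; Hillcrest Bridge $527,685; Garrison Greenway $689,515; Winslow Overpass $382,115. Sum = $4,172,315.
Rounded total matches; no reconciliation needed.

Harbor Corridor: $315,645; Bellamy Terminal: $1,267,795; Summit Annex: $989,560; Hillcrest Bridge: $527,685; Garrison Greenway: $689,515; Winslow Overpass: $382,115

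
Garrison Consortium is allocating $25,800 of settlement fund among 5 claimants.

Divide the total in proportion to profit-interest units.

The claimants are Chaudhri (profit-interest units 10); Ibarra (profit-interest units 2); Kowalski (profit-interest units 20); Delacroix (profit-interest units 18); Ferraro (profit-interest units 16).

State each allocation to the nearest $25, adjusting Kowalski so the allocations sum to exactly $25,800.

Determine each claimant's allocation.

Chaudhri: $3,900 · Ibarra: $775 · Kowalski: $7,850 · Delacroix: $7,025 · Ferraro: $6,250

Total profit-interest units = 66.
Unrounded shares: Chaudhri 10/66 × $25,800 = 3,909.09; Ibarra 2/66 × $25,800 = 781.82; Kowalski 20/66 × $25,800 = 7,818.18; Delacroix 18/66 × $25,800 = 7,036.36; Ferraro 16/66 × $25,800 = 6,254.55.
At nearest $25: Chaudhri $3,900; Ibarra $775; Kowalski $7,825; Delacroix $7,025; Ferraro $6,250. Sum = $25,775.
Difference $25,800 − $25,775 = +$25 applied to Kowalski: Kowalski becomes $7,850.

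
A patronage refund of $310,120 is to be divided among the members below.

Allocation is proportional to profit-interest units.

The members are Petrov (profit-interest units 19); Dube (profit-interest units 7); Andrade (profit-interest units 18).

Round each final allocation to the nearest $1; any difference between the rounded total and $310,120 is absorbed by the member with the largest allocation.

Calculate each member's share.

Total profit-interest units = 44.
Unrounded shares: Petrov 19/44 × $310,120 = 133,915.45; Dube 7/44 × $310,120 = 49,337.27; Andrade 18/44 × $310,120 = 126,867.27.
After rounding ($1): Petrov $133,915; Dube $49,337; Andrade $126,867. Sum = $310,119.
Difference $310,120 − $310,119 = +$1 applied to largest allocation (Petrov): Petrov becomes $133,916.

Petrov: $133,916 · Dube: $49,337 · Andrade: $126,867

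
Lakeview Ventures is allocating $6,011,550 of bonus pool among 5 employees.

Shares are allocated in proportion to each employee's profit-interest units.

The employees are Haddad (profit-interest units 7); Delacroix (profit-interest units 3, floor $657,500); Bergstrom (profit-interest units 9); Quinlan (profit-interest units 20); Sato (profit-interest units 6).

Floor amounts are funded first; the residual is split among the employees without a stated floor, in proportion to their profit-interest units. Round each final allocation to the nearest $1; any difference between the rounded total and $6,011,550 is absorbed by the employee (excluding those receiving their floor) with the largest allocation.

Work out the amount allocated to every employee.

Fund the minimums — Delacroix $657,500. Remaining pool $5,354,050.
Remaining pool split over remaining profit-interest units 42: Haddad 892,341.67 → $892,342; Bergstrom 1,147,296.43 → $1,147,296; Quinlan 2,549,547.62 → $2,549,548; Sato 764,864.29 → $764,864.

Haddad: $892,342 | Delacroix: $657,500 | Bergstrom: $1,147,296 | Quinlan: $2,549,548 | Sato: $764,864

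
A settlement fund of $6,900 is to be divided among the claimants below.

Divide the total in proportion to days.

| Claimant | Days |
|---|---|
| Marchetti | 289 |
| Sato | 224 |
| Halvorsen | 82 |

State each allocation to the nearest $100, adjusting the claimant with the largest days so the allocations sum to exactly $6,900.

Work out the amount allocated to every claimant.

Sum of days: 289 + 224 + 82 = 595.
Proportional shares: Marchetti 3,351.43; Sato 2,597.65; Halvorsen 950.92.
Rounded to nearest $100: Marchetti $3,400; Sato $2,600; Halvorsen $1,000. Sum = $7,000.
Difference $6,900 − $7,000 = −$100 applied to largest days (Marchetti): Marchetti becomes $3,300.

Marchetti: $3,300 | Sato: $2,600 | Halvorsen: $1,000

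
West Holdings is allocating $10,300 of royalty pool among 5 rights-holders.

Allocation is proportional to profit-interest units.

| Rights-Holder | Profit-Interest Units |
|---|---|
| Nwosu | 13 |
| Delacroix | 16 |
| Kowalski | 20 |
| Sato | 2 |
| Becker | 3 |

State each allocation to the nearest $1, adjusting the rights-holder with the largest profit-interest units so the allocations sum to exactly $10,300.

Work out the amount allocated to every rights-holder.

Sum of profit-interest units: 13 + 16 + 20 + 2 + 3 = 54.
Unrounded shares: Nwosu 2,479.63; Delacroix 3,051.85; Kowalski 3,814.81; Sato 381.48; Becker 572.22.
At nearest $1: Nwosu $2,480; Delacroix $3,052; Kowalski $3,815; Sato $381; Becker $572. Sum = $10,300.
Sum already equals the total — no adjustment.

Nwosu: $2,480; Delacroix: $3,052; Kowalski: $3,815; Sato: $381; Becker: $572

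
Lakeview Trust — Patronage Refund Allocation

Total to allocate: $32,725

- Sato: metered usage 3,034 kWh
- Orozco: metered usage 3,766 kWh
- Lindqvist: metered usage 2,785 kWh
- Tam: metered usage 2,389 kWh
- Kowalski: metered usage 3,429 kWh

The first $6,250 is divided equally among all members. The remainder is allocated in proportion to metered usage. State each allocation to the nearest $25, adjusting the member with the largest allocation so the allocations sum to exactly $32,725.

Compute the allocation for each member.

Sato: $6,475 · Orozco: $7,725 · Lindqvist: $6,025 · Tam: $5,350 · Kowalski: $7,150

Equal tier: $6,250 ÷ 5 = $1,250 apiece.
Remainder $26,475 by metered usage (total 15,403): Sato 5,214.90 → $5,225; Orozco 6,473.08 → $6,475; Lindqvist 4,786.92 → $4,775; Tam 4,106.26 → $4,100; Kowalski 5,893.84 → $5,900.
Totals: Sato $1,250 + $5,225 = $6,475; Orozco $1,250 + $6,475 = $7,725; Lindqvist $1,250 + $4,775 = $6,025; Tam $1,250 + $4,100 = $5,350; Kowalski $1,250 + $5,900 = $7,150.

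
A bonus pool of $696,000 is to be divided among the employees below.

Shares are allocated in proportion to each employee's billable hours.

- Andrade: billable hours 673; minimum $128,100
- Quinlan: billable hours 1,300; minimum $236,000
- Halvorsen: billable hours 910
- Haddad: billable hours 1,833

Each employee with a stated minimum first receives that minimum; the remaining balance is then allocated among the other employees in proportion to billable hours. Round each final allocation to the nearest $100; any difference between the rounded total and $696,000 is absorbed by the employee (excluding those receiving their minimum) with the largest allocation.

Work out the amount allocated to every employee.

Andrade: $128,100 | Quinlan: $236,000 | Halvorsen: $110,100 | Haddad: $221,800

Minimums first: Andrade $128,100; Quinlan $236,000. Balance $331,900.
Balance split over remaining billable hours 2,743: Halvorsen 110,109.00 → $110,100; Haddad 221,791.00 → $221,800.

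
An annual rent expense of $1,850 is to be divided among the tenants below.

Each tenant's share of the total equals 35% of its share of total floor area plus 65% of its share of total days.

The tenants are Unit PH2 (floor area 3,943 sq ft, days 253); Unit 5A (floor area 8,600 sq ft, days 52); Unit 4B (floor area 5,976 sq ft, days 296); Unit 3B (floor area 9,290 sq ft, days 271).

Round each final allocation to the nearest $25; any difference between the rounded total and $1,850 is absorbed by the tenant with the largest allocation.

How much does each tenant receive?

Unit PH2: $450 | Unit 5A: $275 | Unit 4B: $550 | Unit 3B: $575

Floor area total 27,809; days total 872.
Combined weights (35% floor area + 65% days): Unit PH2 0.2382; Unit 5A 0.1470; Unit 4B 0.2959; Unit 3B 0.3189.
Raw shares: Unit PH2 440.70; Unit 5A 271.95; Unit 4B 547.33; Unit 3B 590.02.
At nearest $25: Unit PH2 $450; Unit 5A $275; Unit 4B $550; Unit 3B $600. Sum = $1,875.
Difference $1,850 − $1,875 = −$25 applied to largest allocation (Unit 3B): Unit 3B becomes $575.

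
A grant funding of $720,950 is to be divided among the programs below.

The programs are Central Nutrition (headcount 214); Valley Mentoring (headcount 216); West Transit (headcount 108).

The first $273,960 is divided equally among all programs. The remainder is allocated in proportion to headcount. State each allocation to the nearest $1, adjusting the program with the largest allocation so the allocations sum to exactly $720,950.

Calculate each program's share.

Central Nutrition: $269,119; Valley Mentoring: $270,781; West Transit: $181,050

Equal tier: $273,960 ÷ 3 = $91,320 apiece.
Remainder $446,990 by headcount (total 538): Central Nutrition 177,799.00 → $177,799; Valley Mentoring 179,460.67 → $179,461; West Transit 89,730.33 → $89,730.
Totals: Central Nutrition $91,320 + $177,799 = $269,119; Valley Mentoring $91,320 + $179,461 = $270,781; West Transit $91,320 + $89,730 = $181,050.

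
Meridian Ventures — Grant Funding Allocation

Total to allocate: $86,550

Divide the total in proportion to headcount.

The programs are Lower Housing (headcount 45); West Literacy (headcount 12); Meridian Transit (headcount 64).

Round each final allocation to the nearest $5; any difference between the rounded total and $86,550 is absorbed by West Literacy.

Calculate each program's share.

Combined headcount = 121.
Unrounded shares: Lower Housing 45/121 × $86,550 = 32,188.02; West Literacy 12/121 × $86,550 = 8,583.47; Meridian Transit 64/121 × $86,550 = 45,778.51.
Rounded to nearest $5: Lower Housing $32,190; West Literacy $8,585; Meridian Transit $45,780. Sum = $86,555.
Difference $86,550 − $86,555 = −$5 applied to West Literacy: West Literacy becomes $8,580.

Lower Housing: $32,190; West Literacy: $8,580; Meridian Transit: $45,780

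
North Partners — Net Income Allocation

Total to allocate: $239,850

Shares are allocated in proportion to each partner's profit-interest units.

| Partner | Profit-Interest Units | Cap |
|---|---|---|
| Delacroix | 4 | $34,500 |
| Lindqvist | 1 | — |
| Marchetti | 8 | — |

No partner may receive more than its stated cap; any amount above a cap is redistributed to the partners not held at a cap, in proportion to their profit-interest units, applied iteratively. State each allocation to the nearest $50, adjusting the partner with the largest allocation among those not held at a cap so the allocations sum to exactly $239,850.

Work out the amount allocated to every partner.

Combined profit-interest units = 13.
Proportional shares (ignoring caps): Delacroix 73,800.00; Lindqvist 18,450.00; Marchetti 147,600.00.
Capped: Delacroix ($34,500); remaining pool $205,350 reallocated over remaining profit-interest units 9.
Shares after redistribution: Lindqvist 22,816.67 → $22,800; Marchetti 182,533.33 → $182,550.

Delacroix: $34,500 | Lindqvist: $22,800 | Marchetti: $182,550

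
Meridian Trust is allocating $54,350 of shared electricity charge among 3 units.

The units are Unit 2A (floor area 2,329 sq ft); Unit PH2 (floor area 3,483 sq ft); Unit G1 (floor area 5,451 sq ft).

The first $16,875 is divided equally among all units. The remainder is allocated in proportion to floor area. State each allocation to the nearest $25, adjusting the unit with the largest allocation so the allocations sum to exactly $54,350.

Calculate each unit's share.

$16,875 shared equally gives $5,625 per unit.
Remainder $37,475 by floor area (total 11,263): Unit 2A 7,749.20 → $7,750; Unit PH2 11,588.87 → $11,600; Unit G1 18,136.93 → $18,125.
Totals: Unit 2A $5,625 + $7,750 = $13,375; Unit PH2 $5,625 + $11,600 = $17,225; Unit G1 $5,625 + $18,125 = $23,750.

Unit 2A: $13,375; Unit PH2: $17,225; Unit G1: $23,750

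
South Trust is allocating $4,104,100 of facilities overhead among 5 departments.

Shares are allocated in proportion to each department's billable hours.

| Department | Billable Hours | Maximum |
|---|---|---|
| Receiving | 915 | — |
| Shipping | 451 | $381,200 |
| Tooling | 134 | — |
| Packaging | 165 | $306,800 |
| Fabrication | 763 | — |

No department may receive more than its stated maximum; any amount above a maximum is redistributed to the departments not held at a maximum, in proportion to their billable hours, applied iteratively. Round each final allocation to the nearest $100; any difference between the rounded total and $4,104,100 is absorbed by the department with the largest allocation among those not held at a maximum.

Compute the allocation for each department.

Combined billable hours = 2,428.
Unconstrained shares: Receiving 1,546,643.95; Shipping 762,334.88; Tooling 226,503.05; Packaging 278,903.01; Fabrication 1,289,715.12.
Held at cap: Shipping ($381,200); remaining pool $3,722,900 reallocated over remaining billable hours 1,977.
Held at cap: Packaging ($306,800); remaining pool $3,416,100 reallocated over remaining billable hours 1,812.
Remaining shares: Receiving 1,725,017.38 → $1,725,000; Tooling 252,625.50 → $252,600; Fabrication 1,438,457.12 → $1,438,500.

Receiving: $1,725,000 · Shipping: $381,200 · Tooling: $252,600 · Packaging: $306,800 · Fabrication: $1,438,500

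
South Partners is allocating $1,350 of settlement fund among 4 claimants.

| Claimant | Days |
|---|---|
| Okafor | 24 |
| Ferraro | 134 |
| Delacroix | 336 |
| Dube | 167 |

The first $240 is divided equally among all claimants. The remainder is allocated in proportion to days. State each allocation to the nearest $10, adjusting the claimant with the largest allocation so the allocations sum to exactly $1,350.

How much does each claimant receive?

$240 shared equally gives $60 per claimant.
Remainder $1,110 by days (total 661): Okafor 40.30 → $40; Ferraro 225.02 → $230; Delacroix 564.24 → $560; Dube 280.44 → $280.
Totals: Okafor $60 + $40 = $100; Ferraro $60 + $230 = $290; Delacroix $60 + $560 = $620; Dube $60 + $280 = $340.

Okafor: $100 · Ferraro: $290 · Delacroix: $620 · Dube: $340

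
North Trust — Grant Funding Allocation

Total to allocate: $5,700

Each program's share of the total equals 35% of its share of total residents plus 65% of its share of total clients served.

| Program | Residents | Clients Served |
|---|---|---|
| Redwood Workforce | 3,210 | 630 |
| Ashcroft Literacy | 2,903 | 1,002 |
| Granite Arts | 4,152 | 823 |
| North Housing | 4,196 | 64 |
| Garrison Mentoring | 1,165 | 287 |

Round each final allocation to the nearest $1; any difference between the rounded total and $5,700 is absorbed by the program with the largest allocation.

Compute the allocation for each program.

Residents total 15,626; clients served total 2,806.
Combined weights (35% residents + 65% clients served): Redwood Workforce 0.2178; Ashcroft Literacy 0.2971; Granite Arts 0.2836; North Housing 0.1088; Garrison Mentoring 0.0926.
Unrounded shares: Redwood Workforce 1,241.67; Ashcroft Literacy 1,693.66; Granite Arts 1,616.77; North Housing 620.22; Garrison Mentoring 527.69.
Rounded to nearest $1: Redwood Workforce $1,242; Ashcroft Literacy $1,694; Granite Arts $1,617; North Housing $620; Garrison Mentoring $528. Sum = $5,701.
Difference $5,700 − $5,701 = −$1 applied to largest allocation (Ashcroft Literacy): Ashcroft Literacy becomes $1,693.

Redwood Workforce: $1,242 | Ashcroft Literacy: $1,693 | Granite Arts: $1,617 | North Housing: $620 | Garrison Mentoring: $528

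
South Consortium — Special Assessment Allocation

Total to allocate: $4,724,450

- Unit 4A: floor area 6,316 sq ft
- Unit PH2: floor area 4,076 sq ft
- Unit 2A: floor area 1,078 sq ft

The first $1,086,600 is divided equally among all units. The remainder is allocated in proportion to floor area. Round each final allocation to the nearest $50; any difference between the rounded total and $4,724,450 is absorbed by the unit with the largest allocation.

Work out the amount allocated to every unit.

Unit 4A: $2,365,400; Unit PH2: $1,654,950; Unit 2A: $704,100

First tranche $1,086,600 split equally: $362,200 each.
Remainder $3,637,850 by floor area (total 11,470): Unit 4A 2,003,196.22 → $2,003,200; Unit PH2 1,292,752.97 → $1,292,750; Unit 2A 341,900.81 → $341,900.
Totals: Unit 4A $362,200 + $2,003,200 = $2,365,400; Unit PH2 $362,200 + $1,292,750 = $1,654,950; Unit 2A $362,200 + $341,900 = $704,100.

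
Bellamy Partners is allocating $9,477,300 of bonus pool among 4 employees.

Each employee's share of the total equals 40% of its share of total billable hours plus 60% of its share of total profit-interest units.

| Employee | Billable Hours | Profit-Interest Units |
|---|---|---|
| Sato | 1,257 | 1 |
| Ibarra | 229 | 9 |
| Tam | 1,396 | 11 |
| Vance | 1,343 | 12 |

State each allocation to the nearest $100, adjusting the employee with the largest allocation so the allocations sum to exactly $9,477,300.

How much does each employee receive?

Billable hours total 4,225; profit-interest units total 33.
Combined weights (40% billable hours + 60% profit-interest units): Sato 0.1372; Ibarra 0.1853; Tam 0.3322; Vance 0.3453.
Proportional shares: Sato 1,300,169.32; Ibarra 1,756,303.26; Tam 3,148,033.80; Vance 3,272,793.61.
Rounded to nearest $100: Sato $1,300,200; Ibarra $1,756,300; Tam $3,148,000; Vance $3,272,800. Sum = $9,477,300.
Rounded total matches; no reconciliation needed.

Sato: $1,300,200; Ibarra: $1,756,300; Tam: $3,148,000; Vance: $3,272,800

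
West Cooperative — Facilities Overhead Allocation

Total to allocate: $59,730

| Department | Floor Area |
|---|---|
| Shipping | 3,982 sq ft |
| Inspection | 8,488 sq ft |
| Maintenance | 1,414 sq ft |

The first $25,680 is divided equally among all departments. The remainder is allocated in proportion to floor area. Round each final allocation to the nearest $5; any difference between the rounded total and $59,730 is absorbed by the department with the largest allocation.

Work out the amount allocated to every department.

Equal tier: $25,680 ÷ 3 = $8,560 apiece.
Remainder $34,050 by floor area (total 13,884): Shipping 9,765.71 → $9,765; Inspection 20,816.51 → $20,815; Maintenance 3,467.78 → $3,470.
Totals: Shipping $8,560 + $9,765 = $18,325; Inspection $8,560 + $20,815 = $29,375; Maintenance $8,560 + $3,470 = $12,030.

Shipping: $18,325; Inspection: $29,375; Maintenance: $12,030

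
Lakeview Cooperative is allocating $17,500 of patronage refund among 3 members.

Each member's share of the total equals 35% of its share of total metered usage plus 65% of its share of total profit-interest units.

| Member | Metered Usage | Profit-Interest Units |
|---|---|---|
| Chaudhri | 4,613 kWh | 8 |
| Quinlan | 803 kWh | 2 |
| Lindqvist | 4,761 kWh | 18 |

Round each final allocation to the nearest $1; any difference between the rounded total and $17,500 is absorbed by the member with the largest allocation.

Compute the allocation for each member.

Totals — metered usage 10,177, profit-interest units 28.
Composite weights (35% metered usage + 65% profit-interest units): Chaudhri 0.3444; Quinlan 0.0740; Lindqvist 0.5816.
Proportional shares: Chaudhri 6,026.32; Quinlan 1,295.78; Lindqvist 10,177.90.
After rounding ($1): Chaudhri $6,026; Quinlan $1,296; Lindqvist $10,178. Sum = $17,500.
No rounding difference to absorb.

Chaudhri: $6,026; Quinlan: $1,296; Lindqvist: $10,178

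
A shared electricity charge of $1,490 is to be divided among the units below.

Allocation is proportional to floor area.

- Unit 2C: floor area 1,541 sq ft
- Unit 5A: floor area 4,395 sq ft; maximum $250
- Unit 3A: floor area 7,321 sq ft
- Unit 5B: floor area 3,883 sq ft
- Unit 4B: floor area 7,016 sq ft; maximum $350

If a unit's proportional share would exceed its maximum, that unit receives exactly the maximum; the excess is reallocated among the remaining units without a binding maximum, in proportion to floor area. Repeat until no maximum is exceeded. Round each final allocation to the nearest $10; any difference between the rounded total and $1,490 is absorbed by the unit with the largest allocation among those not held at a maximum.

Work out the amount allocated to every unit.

Unit 2C: $110 · Unit 5A: $250 · Unit 3A: $510 · Unit 5B: $270 · Unit 4B: $350

Floor area total: 24,156.
Proportional shares (ignoring caps): Unit 2C 95.05; Unit 5A 271.09; Unit 3A 451.58; Unit 5B 239.51; Unit 4B 432.76.
Cap binds for Unit 5A ($250), Unit 4B ($350); balance $890 reallocated over remaining floor area 12,745.
Shares after redistribution: Unit 2C 107.61 → $110; Unit 3A 511.23 → $510; Unit 5B 271.15 → $270.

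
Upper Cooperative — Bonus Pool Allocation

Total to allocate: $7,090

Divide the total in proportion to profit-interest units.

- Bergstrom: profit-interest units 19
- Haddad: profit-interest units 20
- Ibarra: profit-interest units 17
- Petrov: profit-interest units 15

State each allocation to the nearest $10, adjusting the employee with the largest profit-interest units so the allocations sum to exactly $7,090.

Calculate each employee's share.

Bergstrom: $1,900; Haddad: $1,990; Ibarra: $1,700; Petrov: $1,500

Profit-interest units total: 71.
Raw shares: Bergstrom 19/71 × $7,090 = 1,897.32; Haddad 20/71 × $7,090 = 1,997.18; Ibarra 17/71 × $7,090 = 1,697.61; Petrov 15/71 × $7,090 = 1,497.89.
At nearest $10: Bergstrom $1,900; Haddad $2,000; Ibarra $1,700; Petrov $1,500. Sum = $7,100.
Difference $7,090 − $7,100 = −$10 applied to largest profit-interest units (Haddad): Haddad becomes $1,990.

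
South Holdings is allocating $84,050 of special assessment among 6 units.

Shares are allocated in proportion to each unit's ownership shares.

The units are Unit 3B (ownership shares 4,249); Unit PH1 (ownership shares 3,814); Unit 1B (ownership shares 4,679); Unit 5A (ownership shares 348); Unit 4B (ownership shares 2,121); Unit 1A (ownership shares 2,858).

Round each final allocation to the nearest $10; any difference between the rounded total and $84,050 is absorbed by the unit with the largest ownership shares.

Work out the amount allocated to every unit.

Ownership shares total: 18,069.
Raw shares: Unit 3B 4,249/18,069 × $84,050 = 19,764.70; Unit PH1 3,814/18,069 × $84,050 = 17,741.25; Unit 1B 4,679/18,069 × $84,050 = 21,764.90; Unit 5A 348/18,069 × $84,050 = 1,618.76; Unit 4B 2,121/18,069 × $84,050 = 9,866.07; Unit 1A 2,858/18,069 × $84,050 = 13,294.31.
Rounded to nearest $10: Unit 3B $19,760; Unit PH1 $17,740; Unit 1B $21,760; Unit 5A $1,620; Unit 4B $9,870; Unit 1A $13,290. Sum = $84,040.
Difference $84,050 − $84,040 = +$10 applied to largest ownership shares (Unit 1B): Unit 1B becomes $21,770.

Unit 3B: $19,760 | Unit PH1: $17,740 | Unit 1B: $21,770 | Unit 5A: $1,620 | Unit 4B: $9,870 | Unit 1A: $13,290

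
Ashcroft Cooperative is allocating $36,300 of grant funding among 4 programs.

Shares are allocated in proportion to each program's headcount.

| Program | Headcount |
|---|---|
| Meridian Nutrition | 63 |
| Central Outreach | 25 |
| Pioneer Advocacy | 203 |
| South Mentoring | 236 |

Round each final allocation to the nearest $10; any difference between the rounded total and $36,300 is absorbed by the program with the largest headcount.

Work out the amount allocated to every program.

Meridian Nutrition: $4,340 | Central Outreach: $1,720 | Pioneer Advocacy: $13,980 | South Mentoring: $16,260

Headcount total: 63 + 25 + 203 + 236 = 527.
Unrounded shares: Meridian Nutrition 4,339.47; Central Outreach 1,722.01; Pioneer Advocacy 13,982.73; South Mentoring 16,255.79.
At nearest $10: Meridian Nutrition $4,340; Central Outreach $1,720; Pioneer Advocacy $13,980; South Mentoring $16,260. Sum = $36,300.
No rounding difference to absorb.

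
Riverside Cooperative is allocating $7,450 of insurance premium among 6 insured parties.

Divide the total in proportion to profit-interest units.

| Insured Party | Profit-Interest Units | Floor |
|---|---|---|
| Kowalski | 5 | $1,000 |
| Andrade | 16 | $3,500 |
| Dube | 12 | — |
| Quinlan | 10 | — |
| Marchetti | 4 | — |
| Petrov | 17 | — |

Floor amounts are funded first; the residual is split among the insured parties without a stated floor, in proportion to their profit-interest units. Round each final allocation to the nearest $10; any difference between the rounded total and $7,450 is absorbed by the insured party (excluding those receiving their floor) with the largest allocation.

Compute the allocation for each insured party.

Kowalski: $1,000 | Andrade: $3,500 | Dube: $820 | Quinlan: $690 | Marchetti: $270 | Petrov: $1,170

Guaranteed amounts: Kowalski $1,000; Andrade $3,500. Residual $2,950.
Residual split over remaining profit-interest units 43: Dube 823.26 → $820; Quinlan 686.05 → $690; Marchetti 274.42 → $270; Petrov 1,166.28 → $1,170.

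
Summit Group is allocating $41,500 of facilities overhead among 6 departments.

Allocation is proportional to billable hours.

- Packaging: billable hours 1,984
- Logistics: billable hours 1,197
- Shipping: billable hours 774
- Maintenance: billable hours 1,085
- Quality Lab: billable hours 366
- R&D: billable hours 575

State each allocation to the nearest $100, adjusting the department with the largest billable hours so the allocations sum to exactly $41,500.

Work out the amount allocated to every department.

Packaging: $13,800 · Logistics: $8,300 · Shipping: $5,400 · Maintenance: $7,500 · Quality Lab: $2,500 · R&D: $4,000

Total billable hours = 1,984 + 1,197 + 774 + 1,085 + 366 + 575 = 5,981.
Unrounded shares: Packaging 13,766.26; Logistics 8,305.55; Shipping 5,370.51; Maintenance 7,528.42; Quality Lab 2,539.54; R&D 3,989.72.
At nearest $100: Packaging $13,800; Logistics $8,300; Shipping $5,400; Maintenance $7,500; Quality Lab $2,500; R&D $4,000. Sum = $41,500.
Sum already equals the total — no adjustment.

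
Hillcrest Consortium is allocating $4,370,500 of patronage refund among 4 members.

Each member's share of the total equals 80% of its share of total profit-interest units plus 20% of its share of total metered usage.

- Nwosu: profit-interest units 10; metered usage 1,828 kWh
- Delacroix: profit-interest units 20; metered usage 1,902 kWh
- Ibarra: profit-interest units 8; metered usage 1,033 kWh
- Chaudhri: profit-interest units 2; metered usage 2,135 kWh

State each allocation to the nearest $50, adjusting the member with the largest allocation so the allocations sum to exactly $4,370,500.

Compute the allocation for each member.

Nwosu: $1,105,750 · Delacroix: $1,989,200 · Ibarra: $830,200 · Chaudhri: $445,350

Profit-interest units total 40; metered usage total 6,898.
Composite weights (80% profit-interest units + 20% metered usage): Nwosu 0.2530; Delacroix 0.4551; Ibarra 0.1900; Chaudhri 0.1019.
Pro-rata amounts: Nwosu 1,105,740.30; Delacroix 1,989,217.43; Ibarra 830,179.58; Chaudhri 445,362.69.
After rounding ($50): Nwosu $1,105,750; Delacroix $1,989,200; Ibarra $830,200; Chaudhri $445,350. Sum = $4,370,500.
Sum already equals the total — no adjustment.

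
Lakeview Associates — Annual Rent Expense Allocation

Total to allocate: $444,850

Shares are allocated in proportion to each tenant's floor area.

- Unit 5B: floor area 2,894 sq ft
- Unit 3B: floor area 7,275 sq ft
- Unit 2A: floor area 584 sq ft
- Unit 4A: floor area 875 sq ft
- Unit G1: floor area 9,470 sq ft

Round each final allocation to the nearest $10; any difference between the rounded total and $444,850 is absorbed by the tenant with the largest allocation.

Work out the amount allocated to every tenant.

Unit 5B: $61,020 · Unit 3B: $153,390 · Unit 2A: $12,310 · Unit 4A: $18,450 · Unit G1: $199,680

Sum of floor area: 21,098.
Raw shares: Unit 5B 2,894/21,098 × $444,850 = 61,019.81; Unit 3B 7,275/21,098 × $444,850 = 153,392.92; Unit 2A 584/21,098 × $444,850 = 12,313.60; Unit 4A 875/21,098 × $444,850 = 18,449.32; Unit G1 9,470/21,098 × $444,850 = 199,674.35.
At nearest $10: Unit 5B $61,020; Unit 3B $153,390; Unit 2A $12,310; Unit 4A $18,450; Unit G1 $199,670. Sum = $444,840.
Difference $444,850 − $444,840 = +$10 applied to largest allocation (Unit G1): Unit G1 becomes $199,680.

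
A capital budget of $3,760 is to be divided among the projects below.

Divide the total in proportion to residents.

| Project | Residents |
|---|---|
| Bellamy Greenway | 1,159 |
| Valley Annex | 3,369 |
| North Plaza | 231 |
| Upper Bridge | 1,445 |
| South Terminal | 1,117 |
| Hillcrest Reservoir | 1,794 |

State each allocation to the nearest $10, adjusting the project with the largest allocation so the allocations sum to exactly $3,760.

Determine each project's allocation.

Bellamy Greenway: $480; Valley Annex: $1,380; North Plaza: $100; Upper Bridge: $600; South Terminal: $460; Hillcrest Reservoir: $740

Total residents = 9,115.
Unrounded shares: Bellamy Greenway 1,159/9,115 × $3,760 = 478.10; Valley Annex 3,369/9,115 × $3,760 = 1,389.74; North Plaza 231/9,115 × $3,760 = 95.29; Upper Bridge 1,445/9,115 × $3,760 = 596.07; South Terminal 1,117/9,115 × $3,760 = 460.77; Hillcrest Reservoir 1,794/9,115 × $3,760 = 740.04.
After rounding ($10): Bellamy Greenway $480; Valley Annex $1,390; North Plaza $100; Upper Bridge $600; South Terminal $460; Hillcrest Reservoir $740. Sum = $3,770.
Difference $3,760 − $3,770 = −$10 applied to largest allocation (Valley Annex): Valley Annex becomes $1,380.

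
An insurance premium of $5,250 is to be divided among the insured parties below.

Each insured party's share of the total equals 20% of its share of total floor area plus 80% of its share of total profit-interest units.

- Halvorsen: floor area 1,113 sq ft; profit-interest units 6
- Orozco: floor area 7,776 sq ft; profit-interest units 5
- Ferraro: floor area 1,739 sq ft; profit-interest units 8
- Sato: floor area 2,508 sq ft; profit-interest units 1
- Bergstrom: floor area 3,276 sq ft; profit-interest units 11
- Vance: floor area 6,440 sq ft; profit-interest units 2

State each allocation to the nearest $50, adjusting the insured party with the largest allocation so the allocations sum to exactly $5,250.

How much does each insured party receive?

Floor area total 22,852; profit-interest units total 33.
Blended shares (20% floor area + 80% profit-interest units): Halvorsen 0.1552; Orozco 0.1893; Ferraro 0.2092; Sato 0.0462; Bergstrom 0.2953; Vance 0.1048.
Pro-rata amounts: Halvorsen 814.78; Orozco 993.65; Ferraro 1,098.09; Sato 242.51; Bergstrom 1,550.53; Vance 550.45.
Rounded to nearest $50: Halvorsen $800; Orozco $1,000; Ferraro $1,100; Sato $250; Bergstrom $1,550; Vance $550. Sum = $5,250.
Rounded total matches; no reconciliation needed.

Halvorsen: $800 · Orozco: $1,000 · Ferraro: $1,100 · Sato: $250 · Bergstrom: $1,550 · Vance: $550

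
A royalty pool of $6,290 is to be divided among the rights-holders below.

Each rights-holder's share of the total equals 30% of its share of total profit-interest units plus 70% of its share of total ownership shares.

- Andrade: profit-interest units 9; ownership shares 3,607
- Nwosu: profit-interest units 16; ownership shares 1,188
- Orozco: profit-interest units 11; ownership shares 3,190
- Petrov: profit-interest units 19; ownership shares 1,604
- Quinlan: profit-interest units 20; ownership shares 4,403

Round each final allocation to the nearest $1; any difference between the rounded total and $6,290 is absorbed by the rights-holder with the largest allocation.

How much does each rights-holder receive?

Andrade: $1,361 | Nwosu: $776 | Orozco: $1,281 | Petrov: $983 | Quinlan: $1,889

Profit-interest units total 75; ownership shares total 13,992.
Combined weights (30% profit-interest units + 70% ownership shares): Andrade 0.2165; Nwosu 0.1234; Orozco 0.2036; Petrov 0.1562; Quinlan 0.3003.
Proportional shares: Andrade 1,361.49; Nwosu 776.40; Orozco 1,280.59; Petrov 982.79; Quinlan 1,888.74.
After rounding ($1): Andrade $1,361; Nwosu $776; Orozco $1,281; Petrov $983; Quinlan $1,889. Sum = $6,290.
Sum already equals the total — no adjustment.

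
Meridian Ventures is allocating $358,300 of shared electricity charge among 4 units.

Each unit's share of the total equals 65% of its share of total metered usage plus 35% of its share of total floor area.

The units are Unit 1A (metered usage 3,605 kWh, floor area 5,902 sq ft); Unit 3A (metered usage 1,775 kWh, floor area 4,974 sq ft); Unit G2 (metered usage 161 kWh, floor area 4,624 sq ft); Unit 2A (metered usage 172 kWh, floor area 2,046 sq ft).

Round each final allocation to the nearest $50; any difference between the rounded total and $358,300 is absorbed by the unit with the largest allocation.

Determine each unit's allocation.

Unit 1A: $189,150 · Unit 3A: $107,900 · Unit G2: $39,600 · Unit 2A: $21,650

Totals — metered usage 5,713, floor area 17,546.
Combined weights (65% metered usage + 35% floor area): Unit 1A 0.5279; Unit 3A 0.3012; Unit G2 0.1106; Unit 2A 0.0604.
Pro-rata amounts: Unit 1A 189,143.55; Unit 3A 107,909.53; Unit G2 39,612.01; Unit 2A 21,634.92.
At nearest $50: Unit 1A $189,150; Unit 3A $107,900; Unit G2 $39,600; Unit 2A $21,650. Sum = $358,300.
Sum already equals the total — no adjustment.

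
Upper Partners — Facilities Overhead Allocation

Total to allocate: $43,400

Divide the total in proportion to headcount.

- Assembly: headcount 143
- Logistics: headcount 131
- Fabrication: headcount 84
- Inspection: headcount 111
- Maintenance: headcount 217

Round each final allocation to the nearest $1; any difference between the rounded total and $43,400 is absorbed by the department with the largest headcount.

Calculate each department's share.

Assembly: $9,047 · Logistics: $8,288 · Fabrication: $5,314 · Inspection: $7,022 · Maintenance: $13,729

Headcount total: 143 + 131 + 84 + 111 + 217 = 686.
Unrounded shares: Assembly 9,046.94; Logistics 8,287.76; Fabrication 5,314.29; Inspection 7,022.45; Maintenance 13,728.57.
After rounding ($1): Assembly $9,047; Logistics $8,288; Fabrication $5,314; Inspection $7,022; Maintenance $13,729. Sum = $43,400.
No rounding difference to absorb.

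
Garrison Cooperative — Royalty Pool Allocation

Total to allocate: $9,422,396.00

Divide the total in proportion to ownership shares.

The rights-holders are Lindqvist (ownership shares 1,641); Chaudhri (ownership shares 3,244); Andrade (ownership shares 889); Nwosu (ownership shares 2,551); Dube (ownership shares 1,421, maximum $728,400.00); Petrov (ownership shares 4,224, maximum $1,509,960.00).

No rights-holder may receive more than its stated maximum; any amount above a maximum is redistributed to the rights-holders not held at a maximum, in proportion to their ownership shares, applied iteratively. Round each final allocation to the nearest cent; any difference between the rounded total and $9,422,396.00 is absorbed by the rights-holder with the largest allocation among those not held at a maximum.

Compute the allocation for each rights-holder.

Lindqvist: $1,416,096.47 · Chaudhri: $2,799,400.93 · Andrade: $767,160.12 · Nwosu: $2,201,378.48 · Dube: $728,400.00 · Petrov: $1,509,960.00

Ownership shares total: 13,970.
Proportional shares (ignoring caps): Lindqvist 1,106,811.15505; Chaudhri 2,187,992.3138; Andrade 599,607.0182; Nwosu 1,720,582.1185; Dube 958,426.9661; Petrov 2,848,976.4283.
Capped: Dube ($728,400.00), Petrov ($1,509,960.00); remaining pool $7,184,036.00 reallocated over remaining ownership shares 8,325.
Shares after redistribution: Lindqvist 1,416,096.4656 → $1,416,096.47; Chaudhri 2,799,400.93502 → $2,799,400.94; Andrade 767,160.1206 → $767,160.12; Nwosu 2,201,378.4788 → $2,201,378.48.
Rounding difference −$0.01 applied to Chaudhri → $2,799,400.93.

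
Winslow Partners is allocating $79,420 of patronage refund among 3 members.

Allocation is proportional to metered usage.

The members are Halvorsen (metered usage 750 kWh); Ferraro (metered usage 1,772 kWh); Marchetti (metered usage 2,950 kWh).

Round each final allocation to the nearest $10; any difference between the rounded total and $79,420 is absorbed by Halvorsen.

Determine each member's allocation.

Metered usage total: 5,472.
Raw shares: Halvorsen 750/5,472 × $79,420 = 10,885.42; Ferraro 1,772/5,472 × $79,420 = 25,718.61; Marchetti 2,950/5,472 × $79,420 = 42,815.97.
At nearest $10: Halvorsen $10,890; Ferraro $25,720; Marchetti $42,820. Sum = $79,430.
Difference $79,420 − $79,430 = −$10 applied to Halvorsen: Halvorsen becomes $10,880.

Halvorsen: $10,880 | Ferraro: $25,720 | Marchetti: $42,820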